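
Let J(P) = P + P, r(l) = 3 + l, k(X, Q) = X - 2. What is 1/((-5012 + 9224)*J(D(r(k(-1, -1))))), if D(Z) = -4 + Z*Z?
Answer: -1/33696 ≈ -2.9677e-5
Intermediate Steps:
k(X, Q) = -2 + X
D(Z) = -4 + Z**2
J(P) = 2*P
1/((-5012 + 9224)*J(D(r(k(-1, -1))))) = 1/((-5012 + 9224)*((2*(-4 + (3 + (-2 - 1))**2)))) = 1/(4212*((2*(-4 + (3 - 3)**2)))) = 1/(4212*((2*(-4 + 0**2)))) = 1/(4212*((2*(-4 + 0)))) = 1/(4212*((2*(-4)))) = (1/4212)/(-8) = (1/4212)*(-1/8) = -1/33696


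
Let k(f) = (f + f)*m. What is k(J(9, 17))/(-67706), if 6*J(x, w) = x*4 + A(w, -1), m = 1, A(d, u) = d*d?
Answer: -325/203118 ≈ -0.0016001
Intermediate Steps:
A(d, u) = d²
J(x, w) = w²/6 + 2*x/3 (J(x, w) = (x*4 + w²)/6 = (4*x + w²)/6 = (w² + 4*x)/6 = w²/6 + 2*x/3)
k(f) = 2*f (k(f) = (f + f)*1 = (2*f)*1 = 2*f)
k(J(9, 17))/(-67706) = (2*((⅙)*17² + (⅔)*9))/(-67706) = (2*((⅙)*289 + 6))*(-1/67706) = (2*(289/6 + 6))*(-1/67706) = (2*(325/6))*(-1/67706) = (325/3)*(-1/67706) = -325/203118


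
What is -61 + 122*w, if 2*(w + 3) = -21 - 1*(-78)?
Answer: 3050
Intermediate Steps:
w = 51/2 (w = -3 + (-21 - 1*(-78))/2 = -3 + (-21 + 78)/2 = -3 + (1/2)*57 = -3 + 57/2 = 51/2 ≈ 25.500)
-61 + 122*w = -61 + 122*(51/2) = -61 + 3111 = 3050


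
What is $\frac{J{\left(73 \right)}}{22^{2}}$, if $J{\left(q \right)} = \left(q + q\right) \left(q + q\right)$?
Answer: $\frac{5329}{121} \approx 44.041$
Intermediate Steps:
$J{\left(q \right)} = 4 q^{2}$ ($J{\left(q \right)} = 2 q 2 q = 4 q^{2}$)
$\frac{J{\left(73 \right)}}{22^{2}} = \frac{4 \cdot 73^{2}}{22^{2}} = \frac{4 \cdot 5329}{484} = 21316 \cdot \frac{1}{484} = \frac{5329}{121}$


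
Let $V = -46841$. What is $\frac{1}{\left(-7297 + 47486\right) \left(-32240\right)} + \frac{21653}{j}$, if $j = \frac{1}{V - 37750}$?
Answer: $- \frac{2373255347382251281}{1295693360} \approx -1.8316 \cdot 10^{9}$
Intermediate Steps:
$j = - \frac{1}{84591}$ ($j = \frac{1}{-46841 - 37750} = \frac{1}{-84591} = - \frac{1}{84591} \approx -1.1822 \cdot 10^{-5}$)
$\frac{1}{\left(-7297 + 47486\right) \left(-32240\right)} + \frac{21653}{j} = \frac{1}{\left(-7297 + 47486\right) \left(-32240\right)} + \frac{21653}{- \frac{1}{84591}} = \frac{1}{40189} \left(- \frac{1}{32240}\right) + 21653 \left(-84591\right) = \frac{1}{40189} \left(- \frac{1}{32240}\right) - 1831648923 = - \frac{1}{1295693360} - 1831648923 = - \frac{2373255347382251281}{1295693360}$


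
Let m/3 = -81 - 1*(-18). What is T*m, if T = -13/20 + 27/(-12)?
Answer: 5481/10 ≈ 548.10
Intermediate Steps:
m = -189 (m = 3*(-81 - 1*(-18)) = 3*(-81 + 18) = 3*(-63) = -189)
T = -29/10 (T = -13*1/20 + 27*(-1/12) = -13/20 - 9/4 = -29/10 ≈ -2.9000)
T*m = -29/10*(-189) = 5481/10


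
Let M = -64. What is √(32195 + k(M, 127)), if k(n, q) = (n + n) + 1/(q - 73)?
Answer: 29*√12354/18 ≈ 179.07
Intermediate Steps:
k(n, q) = 1/(-73 + q) + 2*n (k(n, q) = 2*n + 1/(-73 + q) = 1/(-73 + q) + 2*n)
√(32195 + k(M, 127)) = √(32195 + (1 - 146*(-64) + 2*(-64)*127)/(-73 + 127)) = √(32195 + (1 + 9344 - 16256)/54) = √(32195 + (1/54)*(-6911)) = √(32195 - 6911/54) = √(1731619/54) = 29*√12354/18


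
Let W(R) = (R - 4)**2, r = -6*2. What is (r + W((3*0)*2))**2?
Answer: 16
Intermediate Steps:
r = -12
W(R) = (-4 + R)**2
(r + W((3*0)*2))**2 = (-12 + (-4 + (3*0)*2)**2)**2 = (-12 + (-4 + 0*2)**2)**2 = (-12 + (-4 + 0)**2)**2 = (-12 + (-4)**2)**2 = (-12 + 16)**2 = 4**2 = 16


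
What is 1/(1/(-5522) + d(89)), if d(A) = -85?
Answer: -5522/469371 ≈ -0.011765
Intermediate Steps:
1/(1/(-5522) + d(89)) = 1/(1/(-5522) - 85) = 1/(-1/5522 - 85) = 1/(-469371/5522) = -5522/469371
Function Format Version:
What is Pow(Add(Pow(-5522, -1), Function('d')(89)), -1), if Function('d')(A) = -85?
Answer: Rational(-5522, 469371) ≈ -0.011765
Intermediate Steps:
Pow(Add(Pow(-5522, -1), Function('d')(89)), -1) = Pow(Add(Pow(-5522, -1), -85), -1) = Pow(Add(Rational(-1, 5522), -85), -1) = Pow(Rational(-469371, 5522), -1) = Rational(-5522, 469371)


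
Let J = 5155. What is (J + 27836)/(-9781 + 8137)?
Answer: -10997/548 ≈ -20.068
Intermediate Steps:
(J + 27836)/(-9781 + 8137) = (5155 + 27836)/(-9781 + 8137) = 32991/(-1644) = 32991*(-1/1644) = -10997/548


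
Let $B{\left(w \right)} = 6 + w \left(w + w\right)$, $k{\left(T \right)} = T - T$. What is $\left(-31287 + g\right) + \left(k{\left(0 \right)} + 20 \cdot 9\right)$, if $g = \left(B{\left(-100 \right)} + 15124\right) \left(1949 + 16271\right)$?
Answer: $640037493$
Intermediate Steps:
$k{\left(T \right)} = 0$
$B{\left(w \right)} = 6 + 2 w^{2}$ ($B{\left(w \right)} = 6 + w 2 w = 6 + 2 w^{2}$)
$g = 640068600$ ($g = \left(\left(6 + 2 \left(-100\right)^{2}\right) + 15124\right) \left(1949 + 16271\right) = \left(\left(6 + 2 \cdot 10000\right) + 15124\right) 18220 = \left(\left(6 + 20000\right) + 15124\right) 18220 = \left(20006 + 15124\right) 18220 = 35130 \cdot 18220 = 640068600$)
$\left(-31287 + g\right) + \left(k{\left(0 \right)} + 20 \cdot 9\right) = \left(-31287 + 640068600\right) + \left(0 + 20 \cdot 9\right) = 640037313 + \left(0 + 180\right) = 640037313 + 180 = 640037493$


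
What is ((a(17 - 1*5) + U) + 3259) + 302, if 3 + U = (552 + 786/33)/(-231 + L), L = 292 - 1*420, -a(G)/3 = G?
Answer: 13902044/3949 ≈ 3520.4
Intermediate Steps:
a(G) = -3*G
L = -128 (L = 292 - 420 = -128)
U = -18181/3949 (U = -3 + (552 + 786/33)/(-231 - 128) = -3 + (552 + 786*(1/33))/(-359) = -3 + (552 + 262/11)*(-1/359) = -3 + (6334/11)*(-1/359) = -3 - 6334/3949 = -18181/3949 ≈ -4.6040)
((a(17 - 1*5) + U) + 3259) + 302 = ((-3*(17 - 1*5) - 18181/3949) + 3259) + 302 = ((-3*(17 - 5) - 18181/3949) + 3259) + 302 = ((-3*12 - 18181/3949) + 3259) + 302 = ((-36 - 18181/3949) + 3259) + 302 = (-160345/3949 + 3259) + 302 = 12709446/3949 + 302 = 13902044/3949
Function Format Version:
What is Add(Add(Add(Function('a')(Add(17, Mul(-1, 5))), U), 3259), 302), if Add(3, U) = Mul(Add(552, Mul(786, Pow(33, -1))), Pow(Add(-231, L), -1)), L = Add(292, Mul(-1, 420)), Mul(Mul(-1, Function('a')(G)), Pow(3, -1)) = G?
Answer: Rational(13902044, 3949) ≈ 3520.4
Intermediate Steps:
Function('a')(G) = Mul(-3, G)
L = -128 (L = Add(292, -420) = -128)
U = Rational(-18181, 3949) (U = Add(-3, Mul(Add(552, Mul(786, Pow(33, -1))), Pow(Add(-231, -128), -1))) = Add(-3, Mul(Add(552, Mul(786, Rational(1, 33))), Pow(-359, -1))) = Add(-3, Mul(Add(552, Rational(262, 11)), Rational(-1, 359))) = Add(-3, Mul(Rational(6334, 11), Rational(-1, 359))) = Add(-3, Rational(-6334, 3949)) = Rational(-18181, 3949) ≈ -4.6040)
Add(Add(Add(Function('a')(Add(17, Mul(-1, 5))), U), 3259), 302) = Add(Add(Add(Mul(-3, Add(17, Mul(-1, 5))), Rational(-18181, 3949)), 3259), 302) = Add(Add(Add(Mul(-3, Add(17, -5)), Rational(-18181, 3949)), 3259), 302) = Add(Add(Add(Mul(-3, 12), Rational(-18181, 3949)), 3259), 302) = Add(Add(Add(-36, Rational(-18181, 3949)), 3259), 302) = Add(Add(Rational(-160345, 3949), 3259), 302) = Add(Rational(12709446, 3949), 302) = Rational(13902044, 3949)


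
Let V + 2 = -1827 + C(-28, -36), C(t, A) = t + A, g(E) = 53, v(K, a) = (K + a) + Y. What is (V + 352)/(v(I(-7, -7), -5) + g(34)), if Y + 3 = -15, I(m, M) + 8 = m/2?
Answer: -3082/37 ≈ -83.297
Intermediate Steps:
I(m, M) = -8 + m/2
Y = -18 (Y = -3 - 15 = -18)
v(K, a) = -18 + K + a (v(K, a) = (K + a) - 18 = -18 + K + a)
C(t, A) = A + t
V = -1893 (V = -2 + (-1827 + (-36 - 28)) = -2 + (-1827 - 64) = -2 - 1891 = -1893)
(V + 352)/(v(I(-7, -7), -5) + g(34)) = (-1893 + 352)/((-18 + (-8 + (½)*(-7)) - 5) + 53) = -1541/((-18 + (-8 - 7/2) - 5) + 53) = -1541/((-18 - 23/2 - 5) + 53) = -1541/(-69/2 + 53) = -1541/37/2 = -1541*2/37 = -3082/37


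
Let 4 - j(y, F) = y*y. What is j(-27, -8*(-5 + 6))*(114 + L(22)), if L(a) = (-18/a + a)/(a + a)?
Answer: -40171525/484 ≈ -82999.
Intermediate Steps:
j(y, F) = 4 - y**2 (j(y, F) = 4 - y*y = 4 - y**2)
L(a) = (a - 18/a)/(2*a) (L(a) = (a - 18/a)/((2*a)) = (a - 18/a)*(1/(2*a)) = (a - 18/a)/(2*a))
j(-27, -8*(-5 + 6))*(114 + L(22)) = (4 - 1*(-27)**2)*(114 + (1/2 - 9/22**2)) = (4 - 1*729)*(114 + (1/2 - 9*1/484)) = (4 - 729)*(114 + (1/2 - 9/484)) = -725*(114 + 233/484) = -725*55409/484 = -40171525/484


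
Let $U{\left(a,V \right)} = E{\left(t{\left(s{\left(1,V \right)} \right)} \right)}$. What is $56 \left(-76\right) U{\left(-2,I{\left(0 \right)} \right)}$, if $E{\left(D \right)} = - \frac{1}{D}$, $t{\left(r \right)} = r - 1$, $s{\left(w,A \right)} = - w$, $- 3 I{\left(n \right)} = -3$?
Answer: $-2128$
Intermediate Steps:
$I{\left(n \right)} = 1$ ($I{\left(n \right)} = \left(- \frac{1}{3}\right) \left(-3\right) = 1$)
$t{\left(r \right)} = -1 + r$
$U{\left(a,V \right)} = \frac{1}{2}$ ($U{\left(a,V \right)} = - \frac{1}{-1 - 1} = - \frac{1}{-2} = \left(-1\right) \left(- \frac{1}{2}\right) = \frac{1}{2}$)
$56 \left(-76\right) U{\left(-2,I{\left(0 \right)} \right)} = 56 \left(-76\right) \frac{1}{2} = \left(-4256\right) \frac{1}{2} = -2128$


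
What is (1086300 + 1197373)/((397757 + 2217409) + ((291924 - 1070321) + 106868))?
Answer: 2283673/1943637 ≈ 1.1749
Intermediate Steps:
(1086300 + 1197373)/((397757 + 2217409) + ((291924 - 1070321) + 106868)) = 2283673/(2615166 + (-778397 + 106868)) = 2283673/(2615166 - 671529) = 2283673/1943637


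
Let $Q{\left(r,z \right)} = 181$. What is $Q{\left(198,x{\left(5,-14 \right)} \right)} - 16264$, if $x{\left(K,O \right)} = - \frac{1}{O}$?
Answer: $-16083$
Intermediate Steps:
$Q{\left(198,x{\left(5,-14 \right)} \right)} - 16264 = 181 - 16264 = -16083$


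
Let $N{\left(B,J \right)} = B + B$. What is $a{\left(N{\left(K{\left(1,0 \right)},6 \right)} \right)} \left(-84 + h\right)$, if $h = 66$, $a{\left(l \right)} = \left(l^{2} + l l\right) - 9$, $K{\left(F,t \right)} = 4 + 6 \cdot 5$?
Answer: $-166302$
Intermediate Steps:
$K{\left(F,t \right)} = 34$ ($K{\left(F,t \right)} = 4 + 30 = 34$)
$N{\left(B,J \right)} = 2 B$
$a{\left(l \right)} = -9 + 2 l^{2}$ ($a{\left(l \right)} = \left(l^{2} + l^{2}\right) - 9 = 2 l^{2} - 9 = -9 + 2 l^{2}$)
$a{\left(N{\left(K{\left(1,0 \right)},6 \right)} \right)} \left(-84 + h\right) = \left(-9 + 2 \left(2 \cdot 34\right)^{2}\right) \left(-84 + 66\right) = \left(-9 + 2 \cdot 68^{2}\right) \left(-18\right) = \left(-9 + 2 \cdot 4624\right) \left(-18\right) = \left(-9 + 9248\right) \left(-18\right) = 9239 \left(-18\right) = -166302$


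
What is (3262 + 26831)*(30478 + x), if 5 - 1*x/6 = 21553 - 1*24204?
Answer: 1396736502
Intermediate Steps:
x = 15936 (x = 30 - 6*(21553 - 1*24204) = 30 - 6*(21553 - 24204) = 30 - 6*(-2651) = 30 + 15906 = 15936)
(3262 + 26831)*(30478 + x) = (3262 + 26831)*(30478 + 15936) = 30093*46414 = 1396736502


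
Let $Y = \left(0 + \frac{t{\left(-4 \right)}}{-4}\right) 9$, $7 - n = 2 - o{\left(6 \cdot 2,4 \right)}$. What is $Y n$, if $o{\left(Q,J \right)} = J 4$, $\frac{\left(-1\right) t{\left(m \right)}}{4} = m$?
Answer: $-756$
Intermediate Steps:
$t{\left(m \right)} = - 4 m$
$o{\left(Q,J \right)} = 4 J$
$n = 21$ ($n = 7 - \left(2 - 4 \cdot 4\right) = 7 - \left(2 - 16\right) = 7 - -14 = 7 + 14 = 21$)
$Y = -36$ ($Y = \left(0 + \frac{\left(-4\right) \left(-4\right)}{-4}\right) 9 = \left(0 + 16 \left(- \frac{1}{4}\right)\right) 9 = \left(0 - 4\right) 9 = \left(-4\right) 9 = -36$)
$Y n = \left(-36\right) 21 = -756$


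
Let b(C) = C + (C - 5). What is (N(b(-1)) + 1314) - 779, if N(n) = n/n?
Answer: 536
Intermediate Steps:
b(C) = -5 + 2*C (b(C) = C + (-5 + C) = -5 + 2*C)
N(n) = 1
(N(b(-1)) + 1314) - 779 = (1 + 1314) - 779 = 1315 - 779 = 536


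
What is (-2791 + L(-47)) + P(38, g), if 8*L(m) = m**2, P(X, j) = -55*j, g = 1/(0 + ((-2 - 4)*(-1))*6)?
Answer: -181181/72 ≈ -2516.4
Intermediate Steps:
g = 1/36 (g = 1/(0 - 6*(-1)*6) = 1/(0 + 6*6) = 1/(0 + 36) = 1/36 ≈ 0.027778)
L(m) = m**2/8
(-2791 + L(-47)) + P(38, g) = (-2791 + (1/8)*(-47)**2) - 55*1/36 = (-2791 + (1/8)*2209) - 55/36 = (-2791 + 2209/8) - 55/36 = -20119/8 - 55/36 = -181181/72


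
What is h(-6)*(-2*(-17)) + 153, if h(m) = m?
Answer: -51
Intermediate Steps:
h(-6)*(-2*(-17)) + 153 = -(-12)*(-17) + 153 = -6*34 + 153 = -204 + 153 = -51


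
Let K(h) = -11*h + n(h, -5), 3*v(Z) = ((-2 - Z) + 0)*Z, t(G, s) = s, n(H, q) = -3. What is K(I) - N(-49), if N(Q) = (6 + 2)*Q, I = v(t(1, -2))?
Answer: 389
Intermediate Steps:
v(Z) = Z*(-2 - Z)/3 (v(Z) = (((-2 - Z) + 0)*Z)/3 = ((-2 - Z)*Z)/3 = (Z*(-2 - Z))/3 = Z*(-2 - Z)/3)
I = 0 (I = -⅓*(-2)*(2 - 2) = -⅓*(-2)*0 = 0)
K(h) = -3 - 11*h (K(h) = -11*h - 3 = -3 - 11*h)
N(Q) = 8*Q
K(I) - N(-49) = (-3 - 11*0) - 8*(-49) = (-3 + 0) - 1*(-392) = -3 + 392 = 389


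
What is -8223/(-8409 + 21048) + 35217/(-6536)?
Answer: -3867079/640376 ≈ -6.0388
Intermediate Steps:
-8223/(-8409 + 21048) + 35217/(-6536) = -8223/12639 + 35217*(-1/6536) = -8223*1/12639 - 819/152 = -2741/4213 - 819/152 = -3867079/640376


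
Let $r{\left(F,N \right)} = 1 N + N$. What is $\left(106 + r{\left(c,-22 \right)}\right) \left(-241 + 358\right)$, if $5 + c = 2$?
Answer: $7254$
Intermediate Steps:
$c = -3$ ($c = -5 + 2 = -3$)
$r{\left(F,N \right)} = 2 N$ ($r{\left(F,N \right)} = N + N = 2 N$)
$\left(106 + r{\left(c,-22 \right)}\right) \left(-241 + 358\right) = \left(106 + 2 \left(-22\right)\right) \left(-241 + 358\right) = \left(106 - 44\right) 117 = 62 \cdot 117 = 7254$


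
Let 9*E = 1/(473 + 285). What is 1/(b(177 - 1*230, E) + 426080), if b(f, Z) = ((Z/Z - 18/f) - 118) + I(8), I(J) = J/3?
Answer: 159/67728595 ≈ 2.3476e-6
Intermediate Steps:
I(J) = J/3 (I(J) = J*(⅓) = J/3)
E = 1/6822 (E = 1/(9*(473 + 285)) = (⅑)/758 = (⅑)*(1/758) = 1/6822 ≈ 0.00014658)
b(f, Z) = -343/3 - 18/f (b(f, Z) = ((Z/Z - 18/f) - 118) + (⅓)*8 = ((1 - 18/f) - 118) + 8/3 = (-117 - 18/f) + 8/3 = -343/3 - 18/f)
1/(b(177 - 1*230, E) + 426080) = 1/((-343/3 - 18/(177 - 1*230)) + 426080) = 1/((-343/3 - 18/(177 - 230)) + 426080) = 1/((-343/3 - 18/(-53)) + 426080) = 1/((-343/3 - 18*(-1/53)) + 426080) = 1/((-343/3 + 18/53) + 426080) = 1/(-18125/159 + 426080) = 1/(67728595/159) = 159/67728595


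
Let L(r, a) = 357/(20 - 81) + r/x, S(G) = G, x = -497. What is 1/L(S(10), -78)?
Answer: -30317/178039 ≈ -0.17028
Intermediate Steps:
L(r, a) = -357/61 - r/497 (L(r, a) = 357/(20 - 81) + r/(-497) = 357/(-61) + r*(-1/497) = 357*(-1/61) - r/497 = -357/61 - r/497)
1/L(S(10), -78) = 1/(-357/61 - 1/497*10) = 1/(-357/61 - 10/497) = 1/(-178039/30317) = -30317/178039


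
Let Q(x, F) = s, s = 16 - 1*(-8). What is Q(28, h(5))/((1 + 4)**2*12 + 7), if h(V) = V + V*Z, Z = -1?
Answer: 24/307 ≈ 0.078176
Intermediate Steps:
h(V) = 0 (h(V) = V + V*(-1) = V - V = 0)
s = 24 (s = 16 + 8 = 24)
Q(x, F) = 24
Q(28, h(5))/((1 + 4)**2*12 + 7) = 24/((1 + 4)**2*12 + 7) = 24/(5**2*12 + 7) = 24/(25*12 + 7) = 24/(300 + 7) = 24/307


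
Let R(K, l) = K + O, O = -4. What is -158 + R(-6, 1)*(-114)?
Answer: 982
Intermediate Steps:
R(K, l) = -4 + K (R(K, l) = K - 4 = -4 + K)
-158 + R(-6, 1)*(-114) = -158 + (-4 - 6)*(-114) = -158 - 10*(-114) = -158 + 1140 = 982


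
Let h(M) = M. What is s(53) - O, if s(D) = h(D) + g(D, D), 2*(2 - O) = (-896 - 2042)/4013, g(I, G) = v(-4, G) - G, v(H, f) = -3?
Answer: -21534/4013 ≈ -5.3661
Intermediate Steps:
g(I, G) = -3 - G
O = 9495/4013 (O = 2 - (-896 - 2042)/(2*4013) = 2 - (-1469)/4013 = 2 - 1/2*(-2938/4013) = 2 + 1469/4013 = 9495/4013 ≈ 2.3661)
s(D) = -3 (s(D) = D + (-3 - D) = -3)
s(53) - O = -3 - 1*9495/4013 = -3 - 9495/4013 = -21534/4013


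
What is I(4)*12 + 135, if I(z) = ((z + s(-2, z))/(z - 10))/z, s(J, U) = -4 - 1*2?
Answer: 136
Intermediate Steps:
s(J, U) = -6 (s(J, U) = -4 - 2 = -6)
I(z) = (-6 + z)/(z*(-10 + z)) (I(z) = ((z - 6)/(z - 10))/z = ((-6 + z)/(-10 + z))/z = (-6 + z)/(z*(-10 + z)))
I(4)*12 + 135 = ((-6 + 4)/(4*(-10 + 4)))*12 + 135 = ((1/4)*(-2)/(-6))*12 + 135 = ((1/4)*(-1/6)*(-2))*12 + 135 = (1/12)*12 + 135 = 1 + 135 = 136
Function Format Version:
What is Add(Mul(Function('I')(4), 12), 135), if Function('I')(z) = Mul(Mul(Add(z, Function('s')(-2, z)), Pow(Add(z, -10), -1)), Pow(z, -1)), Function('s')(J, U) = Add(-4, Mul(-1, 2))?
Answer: 136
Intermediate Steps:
Function('s')(J, U) = -6 (Function('s')(J, U) = Add(-4, -2) = -6)
Function('I')(z) = Mul(Pow(z, -1), Pow(Add(-10, z), -1), Add(-6, z)) (Function('I')(z) = Mul(Mul(Add(z, -6), Pow(Add(z, -10), -1)), Pow(z, -1)) = Mul(Mul(Add(-6, z), Pow(Add(-10, z), -1)), Pow(z, -1)) = Mul(Mul(Pow(Add(-10, z), -1), Add(-6, z)), Pow(z, -1)) = Mul(Pow(z, -1), Pow(Add(-10, z), -1), Add(-6, z)))
Add(Mul(Function('I')(4), 12), 135) = Add(Mul(Mul(Pow(4, -1), Pow(Add(-10, 4), -1), Add(-6, 4)), 12), 135) = Add(Mul(Mul(Rational(1, 4), Pow(-6, -1), -2), 12), 135) = Add(Mul(Mul(Rational(1, 4), Rational(-1, 6), -2), 12), 135) = Add(Mul(Rational(1, 12), 12), 135) = Add(1, 135) = 136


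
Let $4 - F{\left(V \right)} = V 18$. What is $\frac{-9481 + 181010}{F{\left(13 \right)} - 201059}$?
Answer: $- \frac{171529}{201289} \approx -0.85215$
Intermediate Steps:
$F{\left(V \right)} = 4 - 18 V$ ($F{\left(V \right)} = 4 - V 18 = 4 - 18 V$)
$\frac{-9481 + 181010}{F{\left(13 \right)} - 201059} = \frac{-9481 + 181010}{\left(4 - 234\right) - 201059} = \frac{171529}{\left(4 - 234\right) - 201059} = \frac{171529}{-230 - 201059} = \frac{171529}{-201289} = 171529 \left(- \frac{1}{201289}\right) = - \frac{171529}{201289}$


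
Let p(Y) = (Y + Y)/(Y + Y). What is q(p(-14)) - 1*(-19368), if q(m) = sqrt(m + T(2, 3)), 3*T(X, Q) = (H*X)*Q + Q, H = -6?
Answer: 19368 + I*sqrt(10) ≈ 19368.0 + 3.1623*I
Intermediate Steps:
p(Y) = 1 (p(Y) = (2*Y)/((2*Y)) = (2*Y)*(1/(2*Y)) = 1)
T(X, Q) = Q/3 - 2*Q*X (T(X, Q) = ((-6*X)*Q + Q)/3 = (-6*Q*X + Q)/3 = (Q - 6*Q*X)/3 = Q/3 - 2*Q*X)
q(m) = sqrt(-11 + m) (q(m) = sqrt(m + (1/3)*3*(1 - 6*2)) = sqrt(m + (1/3)*3*(1 - 12)) = sqrt(m + (1/3)*3*(-11)) = sqrt(m - 11) = sqrt(-11 + m))
q(p(-14)) - 1*(-19368) = sqrt(-11 + 1) - 1*(-19368) = sqrt(-10) + 19368 = I*sqrt(10) + 19368 = 19368 + I*sqrt(10)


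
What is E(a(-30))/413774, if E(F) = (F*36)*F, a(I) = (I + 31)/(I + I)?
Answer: 1/41377400 ≈ 2.4168e-8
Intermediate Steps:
a(I) = (31 + I)/(2*I) (a(I) = (31 + I)/((2*I)) = (31 + I)*(1/(2*I)) = (31 + I)/(2*I))
E(F) = 36*F² (E(F) = (36*F)*F = 36*F²)
E(a(-30))/413774 = (36*((½)*(31 - 30)/(-30))²)/413774 = (36*((½)*(-1/30)*1)²)*(1/413774) = (36*(-1/60)²)*(1/413774) = (36*(1/3600))*(1/413774) = (1/100)*(1/413774) = 1/41377400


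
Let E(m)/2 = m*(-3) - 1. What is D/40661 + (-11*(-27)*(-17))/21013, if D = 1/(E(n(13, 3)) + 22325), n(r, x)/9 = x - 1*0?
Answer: -4549595416616/18934570990473 ≈ -0.24028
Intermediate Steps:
n(r, x) = 9*x (n(r, x) = 9*(x - 1*0) = 9*(x + 0) = 9*x)
E(m) = -2 - 6*m (E(m) = 2*(m*(-3) - 1) = 2*(-3*m - 1) = 2*(-1 - 3*m) = -2 - 6*m)
D = 1/22161 (D = 1/((-2 - 54*3) + 22325) = 1/((-2 - 6*27) + 22325) = 1/((-2 - 162) + 22325) = 1/(-164 + 22325) = 1/22161 ≈ 4.5124e-5)
D/40661 + (-11*(-27)*(-17))/21013 = (1/22161)/40661 + (-11*(-27)*(-17))/21013 = (1/22161)*(1/40661) + (297*(-17))*(1/21013) = 1/901088421 - 5049*1/21013 = 1/901088421 - 5049/21013 = -4549595416616/18934570990473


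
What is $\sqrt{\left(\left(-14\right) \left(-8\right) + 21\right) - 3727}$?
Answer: $i \sqrt{3594} \approx 59.95 i$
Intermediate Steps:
$\sqrt{\left(\left(-14\right) \left(-8\right) + 21\right) - 3727} = \sqrt{\left(112 + 21\right) - 3727} = \sqrt{133 - 3727} = \sqrt{-3594} = i \sqrt{3594}$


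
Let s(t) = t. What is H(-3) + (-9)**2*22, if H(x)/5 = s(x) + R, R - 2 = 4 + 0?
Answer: 1797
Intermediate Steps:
R = 6 (R = 2 + (4 + 0) = 2 + 4 = 6)
H(x) = 30 + 5*x (H(x) = 5*(x + 6) = 5*(6 + x) = 30 + 5*x)
H(-3) + (-9)**2*22 = (30 + 5*(-3)) + (-9)**2*22 = (30 - 15) + 81*22 = 15 + 1782 = 1797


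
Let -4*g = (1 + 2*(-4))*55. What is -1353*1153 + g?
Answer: -6239651/4 ≈ -1.5599e+6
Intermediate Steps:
g = 385/4 (g = -(1 + 2*(-4))*55/4 = -(1 - 8)*55/4 = -(-7)*55/4 = -1/4*(-385) = 385/4 ≈ 96.250)
-1353*1153 + g = -1353*1153 + 385/4 = -1560009 + 385/4 = -6239651/4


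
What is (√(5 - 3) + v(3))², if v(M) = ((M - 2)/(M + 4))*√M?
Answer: 101/49 + 2*√6/7 ≈ 2.7611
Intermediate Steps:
v(M) = √M*(-2 + M)/(4 + M) (v(M) = ((-2 + M)/(4 + M))*√M = √M*(-2 + M)/(4 + M))
(√(5 - 3) + v(3))² = (√(5 - 3) + √3*(-2 + 3)/(4 + 3))² = (√2 + √3*1/7)² = (√2 + √3*(⅐)*1)² = (√2 + √3/7)²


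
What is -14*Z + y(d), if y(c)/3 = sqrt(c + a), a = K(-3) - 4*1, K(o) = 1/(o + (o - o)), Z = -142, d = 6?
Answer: 1988 + sqrt(15) ≈ 1991.9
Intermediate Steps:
K(o) = 1/o (K(o) = 1/(o + 0) = 1/o)
a = -13/3 (a = 1/(-3) - 4*1 = -1/3 - 4 = -13/3 ≈ -4.3333)
y(c) = 3*sqrt(-13/3 + c) (y(c) = 3*sqrt(c - 13/3) = 3*sqrt(-13/3 + c))
-14*Z + y(d) = -14*(-142) + sqrt(-39 + 9*6) = 1988 + sqrt(-39 + 54) = 1988 + sqrt(15)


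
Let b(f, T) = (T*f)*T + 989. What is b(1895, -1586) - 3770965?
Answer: 4762905444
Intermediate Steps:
b(f, T) = 989 + f*T² (b(f, T) = f*T² + 989 = 989 + f*T²)
b(1895, -1586) - 3770965 = (989 + 1895*(-1586)²) - 3770965 = (989 + 1895*2515396) - 3770965 = (989 + 4766675420) - 3770965 = 4766676409 - 3770965 = 4762905444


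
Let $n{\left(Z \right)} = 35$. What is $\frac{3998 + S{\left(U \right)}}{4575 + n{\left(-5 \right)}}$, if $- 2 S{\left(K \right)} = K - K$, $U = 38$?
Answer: $\frac{1999}{2305} \approx 0.86724$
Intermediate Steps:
$S{\left(K \right)} = 0$ ($S{\left(K \right)} = - \frac{K - K}{2} = \left(- \frac{1}{2}\right) 0 = 0$)
$\frac{3998 + S{\left(U \right)}}{4575 + n{\left(-5 \right)}} = \frac{3998 + 0}{4575 + 35} = \frac{3998}{4610} = 3998 \cdot \frac{1}{4610} = \frac{1999}{2305}$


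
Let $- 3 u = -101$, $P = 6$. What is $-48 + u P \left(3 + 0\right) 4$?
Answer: $2376$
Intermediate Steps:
$u = \frac{101}{3}$ ($u = \left(- \frac{1}{3}\right) \left(-101\right) = \frac{101}{3} \approx 33.667$)
$-48 + u P \left(3 + 0\right) 4 = -48 + \frac{101 \cdot 6 \left(3 + 0\right) 4}{3} = -48 + \frac{101 \cdot 6 \cdot 3 \cdot 4}{3} = -48 + \frac{101 \cdot 18 \cdot 4}{3} = -48 + \frac{101}{3} \cdot 72 = -48 + 2424 = 2376$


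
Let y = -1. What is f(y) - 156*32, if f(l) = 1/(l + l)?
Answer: -9985/2 ≈ -4992.5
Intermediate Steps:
f(l) = 1/(2*l)
f(y) - 156*32 = (½)/(-1) - 156*32 = (½)*(-1) - 4992 = -½ - 4992 = -9985/2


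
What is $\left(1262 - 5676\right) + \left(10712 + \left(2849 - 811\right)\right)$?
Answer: $8336$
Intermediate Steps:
$\left(1262 - 5676\right) + \left(10712 + \left(2849 - 811\right)\right) = -4414 + \left(10712 + \left(2849 - 811\right)\right) = -4414 + \left(10712 + 2038\right) = -4414 + 12750 = 8336$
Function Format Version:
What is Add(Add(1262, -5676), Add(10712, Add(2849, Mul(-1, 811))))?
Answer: 8336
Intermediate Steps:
Add(Add(1262, -5676), Add(10712, Add(2849, Mul(-1, 811)))) = Add(-4414, Add(10712, Add(2849, -811))) = Add(-4414, Add(10712, 2038)) = Add(-4414, 12750) = 8336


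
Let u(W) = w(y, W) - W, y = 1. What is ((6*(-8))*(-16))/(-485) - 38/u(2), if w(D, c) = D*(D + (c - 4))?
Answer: 16126/1455 ≈ 11.083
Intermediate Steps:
w(D, c) = D*(-4 + D + c) (w(D, c) = D*(D + (-4 + c)) = D*(-4 + D + c))
u(W) = -3 (u(W) = 1*(-4 + 1 + W) - W = 1*(-3 + W) - W = (-3 + W) - W = -3)
((6*(-8))*(-16))/(-485) - 38/u(2) = ((6*(-8))*(-16))/(-485) - 38/(-3) = -48*(-16)*(-1/485) - 38*(-1/3) = 768*(-1/485) + 38/3 = -768/485 + 38/3 = 16126/1455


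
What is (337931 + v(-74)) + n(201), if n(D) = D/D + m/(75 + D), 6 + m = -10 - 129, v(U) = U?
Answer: 93248663/276 ≈ 3.3786e+5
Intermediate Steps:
m = -145 (m = -6 + (-10 - 129) = -6 - 139 = -145)
n(D) = 1 - 145/(75 + D) (n(D) = D/D - 145/(75 + D) = 1 - 145/(75 + D))
(337931 + v(-74)) + n(201) = (337931 - 74) + (-70 + 201)/(75 + 201) = 337857 + 131/276 = 93248663/276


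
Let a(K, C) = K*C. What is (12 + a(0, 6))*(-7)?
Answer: -84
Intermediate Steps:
a(K, C) = C*K
(12 + a(0, 6))*(-7) = (12 + 6*0)*(-7) = (12 + 0)*(-7) = 12*(-7) = -84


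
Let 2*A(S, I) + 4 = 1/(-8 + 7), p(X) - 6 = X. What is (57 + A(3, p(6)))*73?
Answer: 7957/2 ≈ 3978.5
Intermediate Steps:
p(X) = 6 + X
A(S, I) = -5/2 (A(S, I) = -2 + 1/(2*(-8 + 7)) = -2 + (½)/(-1) = -2 + (½)*(-1) = -2 - ½ = -5/2)
(57 + A(3, p(6)))*73 = (57 - 5/2)*73 = (109/2)*73 = 7957/2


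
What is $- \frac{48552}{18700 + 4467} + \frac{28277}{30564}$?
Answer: $- \frac{828850069}{708076188} \approx -1.1706$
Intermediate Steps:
$- \frac{48552}{18700 + 4467} + \frac{28277}{30564} = - \frac{48552}{23167} + 28277 \cdot \frac{1}{30564} = \left(-48552\right) \frac{1}{23167} + \frac{28277}{30564} = - \frac{48552}{23167} + \frac{28277}{30564} = - \frac{828850069}{708076188}$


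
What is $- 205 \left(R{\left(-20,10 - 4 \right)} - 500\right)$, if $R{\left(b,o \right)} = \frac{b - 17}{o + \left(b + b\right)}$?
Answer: $\frac{3477415}{34} \approx 1.0228 \cdot 10^{5}$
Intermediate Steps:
$R{\left(b,o \right)} = \frac{-17 + b}{o + 2 b}$
$- 205 \left(R{\left(-20,10 - 4 \right)} - 500\right) = - 205 \left(\frac{-17 - 20}{\left(10 - 4\right) + 2 \left(-20\right)} - 500\right) = - 205 \left(\frac{1}{\left(10 - 4\right) - 40} \left(-37\right) - 500\right) = - 205 \left(\frac{1}{6 - 40} \left(-37\right) - 500\right) = - 205 \left(\frac{1}{-34} \left(-37\right) - 500\right) = - 205 \left(\left(- \frac{1}{34}\right) \left(-37\right) - 500\right) = - 205 \left(\frac{37}{34} - 500\right) = \left(-205\right) \left(- \frac{16963}{34}\right) = \frac{3477415}{34}$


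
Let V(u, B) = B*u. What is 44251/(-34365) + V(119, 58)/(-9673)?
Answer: -39131009/19553685 ≈ -2.0012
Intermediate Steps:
44251/(-34365) + V(119, 58)/(-9673) = 44251/(-34365) + (58*119)/(-9673) = 44251*(-1/34365) + 6902*(-1/9673) = -44251/34365 - 406/569 = -39131009/19553685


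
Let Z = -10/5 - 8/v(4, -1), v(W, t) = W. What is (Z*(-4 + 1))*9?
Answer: 108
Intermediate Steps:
Z = -4 (Z = -10/5 - 8/4 = -10*⅕ - 8*¼ = -2 - 2 = -4)
(Z*(-4 + 1))*9 = -4*(-4 + 1)*9 = -4*(-3)*9 = 12*9 = 108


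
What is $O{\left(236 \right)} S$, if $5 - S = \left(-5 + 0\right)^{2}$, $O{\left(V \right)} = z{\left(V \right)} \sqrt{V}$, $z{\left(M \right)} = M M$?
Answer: $- 2227840 \sqrt{59} \approx -1.7112 \cdot 10^{7}$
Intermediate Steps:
$z{\left(M \right)} = M^{2}$
$O{\left(V \right)} = V^{\frac{5}{2}}$ ($O{\left(V \right)} = V^{2} \sqrt{V} = V^{\frac{5}{2}}$)
$S = -20$ ($S = 5 - \left(-5 + 0\right)^{2} = 5 - \left(-5\right)^{2} = 5 - 25 = -20$)
$O{\left(236 \right)} S = 236^{\frac{5}{2}} \left(-20\right) = 111392 \sqrt{59} \left(-20\right) = - 2227840 \sqrt{59}$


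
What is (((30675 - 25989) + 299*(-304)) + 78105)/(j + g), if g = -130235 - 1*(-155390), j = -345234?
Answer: 8105/320079 ≈ 0.025322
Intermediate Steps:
g = 25155 (g = -130235 + 155390 = 25155)
(((30675 - 25989) + 299*(-304)) + 78105)/(j + g) = (((30675 - 25989) + 299*(-304)) + 78105)/(-345234 + 25155) = ((4686 - 90896) + 78105)/(-320079) = (-86210 + 78105)*(-1/320079) = -8105*(-1/320079) = 8105/320079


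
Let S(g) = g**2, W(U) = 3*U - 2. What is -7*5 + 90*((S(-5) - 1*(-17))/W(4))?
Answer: 343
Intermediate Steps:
W(U) = -2 + 3*U
-7*5 + 90*((S(-5) - 1*(-17))/W(4)) = -7*5 + 90*(((-5)**2 - 1*(-17))/(-2 + 3*4)) = -35 + 90*((25 + 17)/(-2 + 12)) = -35 + 90*(42/10) = -35 + 90*(42*(1/10)) = -35 + 90*(21/5) = -35 + 378 = 343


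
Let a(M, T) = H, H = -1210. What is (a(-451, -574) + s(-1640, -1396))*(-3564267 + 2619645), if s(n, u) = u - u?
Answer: 1142992620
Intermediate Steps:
s(n, u) = 0
a(M, T) = -1210
(a(-451, -574) + s(-1640, -1396))*(-3564267 + 2619645) = (-1210 + 0)*(-3564267 + 2619645) = -1210*(-944622) = 1142992620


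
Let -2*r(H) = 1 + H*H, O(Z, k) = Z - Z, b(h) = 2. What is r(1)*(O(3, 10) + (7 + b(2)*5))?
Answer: -17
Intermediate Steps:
O(Z, k) = 0
r(H) = -½ - H²/2 (r(H) = -(1 + H*H)/2 = -(1 + H²)/2 = -½ - H²/2)
r(1)*(O(3, 10) + (7 + b(2)*5)) = (-½ - ½*1²)*(0 + (7 + 2*5)) = (-½ - ½*1)*(0 + (7 + 10)) = (-½ - ½)*(0 + 17) = -1*17 = -17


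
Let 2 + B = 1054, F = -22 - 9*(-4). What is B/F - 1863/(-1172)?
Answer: 629513/8204 ≈ 76.732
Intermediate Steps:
F = 14 (F = -22 + 36 = 14)
B = 1052 (B = -2 + 1054 = 1052)
B/F - 1863/(-1172) = 1052/14 - 1863/(-1172) = 1052*(1/14) - 1863*(-1/1172) = 526/7 + 1863/1172 = 629513/8204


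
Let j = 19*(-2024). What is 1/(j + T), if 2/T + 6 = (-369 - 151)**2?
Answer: -135197/5199135831 ≈ -2.6004e-5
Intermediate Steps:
j = -38456
T = 1/135197 (T = 2/(-6 + (-369 - 151)**2) = 2/(-6 + (-520)**2) = 2/(-6 + 270400) = 2/270394 = 2*(1/270394) = 1/135197 ≈ 7.3966e-6)
1/(j + T) = 1/(-38456 + 1/135197) = 1/(-5199135831/135197) = -135197/5199135831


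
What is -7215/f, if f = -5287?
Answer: 7215/5287 ≈ 1.3647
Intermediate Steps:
-7215/f = -7215/(-5287) = -7215*(-1/5287) = 7215/5287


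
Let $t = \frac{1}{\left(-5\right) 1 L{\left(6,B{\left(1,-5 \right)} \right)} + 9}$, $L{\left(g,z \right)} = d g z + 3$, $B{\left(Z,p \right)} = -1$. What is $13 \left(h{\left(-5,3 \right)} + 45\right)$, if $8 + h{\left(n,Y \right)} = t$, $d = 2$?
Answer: $\frac{25987}{54} \approx 481.24$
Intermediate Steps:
$L{\left(g,z \right)} = 3 + 2 g z$ ($L{\left(g,z \right)} = 2 g z + 3 = 3 + 2 g z$)
$t = \frac{1}{54}$ ($t = \frac{1}{\left(-5\right) 1 \left(3 + 2 \cdot 6 \left(-1\right)\right) + 9} = \frac{1}{- 5 \left(3 - 12\right) + 9} = \frac{1}{\left(-5\right) \left(-9\right) + 9} = \frac{1}{45 + 9} = \frac{1}{54} \approx 0.018519$)
$h{\left(n,Y \right)} = - \frac{431}{54}$ ($h{\left(n,Y \right)} = -8 + \frac{1}{54} = - \frac{431}{54}$)
$13 \left(h{\left(-5,3 \right)} + 45\right) = 13 \left(- \frac{431}{54} + 45\right) = 13 \cdot \frac{1999}{54} = \frac{25987}{54}$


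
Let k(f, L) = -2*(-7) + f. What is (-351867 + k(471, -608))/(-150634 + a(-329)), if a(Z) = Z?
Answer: 351382/150963 ≈ 2.3276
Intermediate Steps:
k(f, L) = 14 + f
(-351867 + k(471, -608))/(-150634 + a(-329)) = (-351867 + (14 + 471))/(-150634 - 329) = (-351867 + 485)/(-150963) = -351382*(-1/150963) = 351382/150963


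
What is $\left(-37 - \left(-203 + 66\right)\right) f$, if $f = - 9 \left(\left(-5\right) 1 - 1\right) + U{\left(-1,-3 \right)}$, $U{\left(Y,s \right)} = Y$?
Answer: $5300$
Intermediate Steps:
$f = 53$ ($f = - 9 \left(\left(-5\right) 1 - 1\right) - 1 = - 9 \left(-5 - 1\right) - 1 = \left(-9\right) \left(-6\right) - 1 = 54 - 1 = 53$)
$\left(-37 - \left(-203 + 66\right)\right) f = \left(-37 - \left(-203 + 66\right)\right) 53 = \left(-37 - -137\right) 53 = \left(-37 + 137\right) 53 = 100 \cdot 53 = 5300$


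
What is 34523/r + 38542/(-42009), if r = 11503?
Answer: 1006928081/483229527 ≈ 2.0837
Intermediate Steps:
34523/r + 38542/(-42009) = 34523/11503 + 38542/(-42009) = 34523*(1/11503) + 38542*(-1/42009) = 34523/11503 - 38542/42009 = 1006928081/483229527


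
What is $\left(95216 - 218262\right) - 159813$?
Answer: $-282859$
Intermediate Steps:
$\left(95216 - 218262\right) - 159813 = -123046 - 159813 = -282859$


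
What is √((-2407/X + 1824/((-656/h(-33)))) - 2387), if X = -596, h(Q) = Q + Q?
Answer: 3*I*√36481414641/12218 ≈ 46.898*I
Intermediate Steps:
h(Q) = 2*Q
√((-2407/X + 1824/((-656/h(-33)))) - 2387) = √((-2407/(-596) + 1824/((-656/(2*(-33))))) - 2387) = √((-2407*(-1/596) + 1824/((-656/(-66)))) - 2387) = √((2407/596 + 1824/((-656*(-1/66)))) - 2387) = √((2407/596 + 1824/(328/33)) - 2387) = √((2407/596 + 1824*(33/328)) - 2387) = √((2407/596 + 7524/41) - 2387) = √(4582991/24436 - 2387) = √(-53745741/24436) = 3*I*√36481414641/12218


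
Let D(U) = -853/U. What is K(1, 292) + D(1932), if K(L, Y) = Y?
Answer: 563291/1932 ≈ 291.56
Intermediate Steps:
K(1, 292) + D(1932) = 292 - 853/1932 = 563291/1932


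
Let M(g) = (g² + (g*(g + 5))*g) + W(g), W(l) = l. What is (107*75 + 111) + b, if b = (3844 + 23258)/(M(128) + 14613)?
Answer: 17982189894/2210197 ≈ 8136.0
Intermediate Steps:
M(g) = g + g² + g²*(5 + g) (M(g) = (g² + (g*(g + 5))*g) + g = (g² + (g*(5 + g))*g) + g = (g² + g²*(5 + g)) + g = g + g² + g²*(5 + g))
b = 27102/2210197 (b = (3844 + 23258)/(128*(1 + 128² + 6*128) + 14613) = 27102/(128*(1 + 16384 + 768) + 14613) = 27102/(128*17153 + 14613) = 27102/(2195584 + 14613) = 27102/2210197 ≈ 0.012262)
(107*75 + 111) + b = (107*75 + 111) + 27102/2210197 = (8025 + 111) + 27102/2210197 = 8136 + 27102/2210197 = 17982189894/2210197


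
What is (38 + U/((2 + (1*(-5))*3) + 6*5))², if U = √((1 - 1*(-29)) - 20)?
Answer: (646 + √10)²/289 ≈ 1458.2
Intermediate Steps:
U = √10 (U = √((1 + 29) - 20) = √(30 - 20) = √10 ≈ 3.1623)
(38 + U/((2 + (1*(-5))*3) + 6*5))² = (38 + √10/((2 + (1*(-5))*3) + 6*5))² = (38 + √10/((2 - 5*3) + 30))² = (38 + √10/((2 - 15) + 30))² = (38 + √10/(-13 + 30))² = (38 + √10/17)²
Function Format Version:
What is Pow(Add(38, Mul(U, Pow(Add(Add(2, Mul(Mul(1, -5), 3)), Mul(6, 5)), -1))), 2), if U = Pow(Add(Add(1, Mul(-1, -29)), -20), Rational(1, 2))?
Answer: Mul(Rational(1, 289), Pow(Add(646, Pow(10, Rational(1, 2))), 2)) ≈ 1458.2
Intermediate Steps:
U = Pow(10, Rational(1, 2)) (U = Pow(Add(Add(1, 29), -20), Rational(1, 2)) = Pow(Add(30, -20), Rational(1, 2)) = Pow(10, Rational(1, 2)) ≈ 3.1623)
Pow(Add(38, Mul(U, Pow(Add(Add(2, Mul(Mul(1, -5), 3)), Mul(6, 5)), -1))), 2) = Pow(Add(38, Mul(Pow(10, Rational(1, 2)), Pow(Add(Add(2, Mul(Mul(1, -5), 3)), Mul(6, 5)), -1))), 2) = Pow(Add(38, Mul(Pow(10, Rational(1, 2)), Pow(Add(Add(2, Mul(-5, 3)), 30), -1))), 2) = Pow(Add(38, Mul(Pow(10, Rational(1, 2)), Pow(Add(Add(2, -15), 30), -1))), 2) = Pow(Add(38, Mul(Pow(10, Rational(1, 2)), Pow(Add(-13, 30), -1))), 2) = Pow(Add(38, Mul(Pow(10, Rational(1, 2)), Pow(17, -1))), 2) = Pow(Add(38, Mul(Pow(10, Rational(1, 2)), Rational(1, 17))), 2) = Pow(Add(38, Mul(Rational(1, 17), Pow(10, Rational(1, 2)))), 2)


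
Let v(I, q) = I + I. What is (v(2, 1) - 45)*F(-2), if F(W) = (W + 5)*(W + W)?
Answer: 492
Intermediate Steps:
v(I, q) = 2*I
F(W) = 2*W*(5 + W) (F(W) = (5 + W)*(2*W) = 2*W*(5 + W))
(v(2, 1) - 45)*F(-2) = (2*2 - 45)*(2*(-2)*(5 - 2)) = (4 - 45)*(2*(-2)*3) = -41*(-12) = 492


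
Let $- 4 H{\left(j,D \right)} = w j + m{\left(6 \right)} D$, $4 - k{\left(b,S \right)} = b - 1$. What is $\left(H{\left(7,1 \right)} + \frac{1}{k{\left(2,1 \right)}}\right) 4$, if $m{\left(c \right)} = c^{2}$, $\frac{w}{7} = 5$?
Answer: $- \frac{839}{3} \approx -279.67$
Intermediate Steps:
$w = 35$ ($w = 7 \cdot 5 = 35$)
$k{\left(b,S \right)} = 5 - b$ ($k{\left(b,S \right)} = 4 - \left(b - 1\right) = 4 - \left(-1 + b\right) = 5 - b$)
$H{\left(j,D \right)} = - 9 D - \frac{35 j}{4}$ ($H{\left(j,D \right)} = - \frac{35 j + 6^{2} D}{4} = - \frac{35 j + 36 D}{4} = - 9 D - \frac{35 j}{4}$)
$\left(H{\left(7,1 \right)} + \frac{1}{k{\left(2,1 \right)}}\right) 4 = \left(\left(\left(-9\right) 1 - \frac{245}{4}\right) + \frac{1}{5 - 2}\right) 4 = \left(\left(-9 - \frac{245}{4}\right) + \frac{1}{5 - 2}\right) 4 = \left(- \frac{281}{4} + \frac{1}{3}\right) 4 = \left(- \frac{839}{12}\right) 4 = - \frac{839}{3}$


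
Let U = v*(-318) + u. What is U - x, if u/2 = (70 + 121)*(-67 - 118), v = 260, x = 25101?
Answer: -178451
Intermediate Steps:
u = -70670 (u = 2*((70 + 121)*(-67 - 118)) = 2*(191*(-185)) = 2*(-35335) = -70670)
U = -153350 (U = 260*(-318) - 70670 = -82680 - 70670 = -153350)
U - x = -153350 - 1*25101 = -153350 - 25101 = -178451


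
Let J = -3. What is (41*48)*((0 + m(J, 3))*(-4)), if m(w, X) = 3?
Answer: -23616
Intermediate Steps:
(41*48)*((0 + m(J, 3))*(-4)) = (41*48)*((0 + 3)*(-4)) = 1968*(3*(-4)) = 1968*(-12) = -23616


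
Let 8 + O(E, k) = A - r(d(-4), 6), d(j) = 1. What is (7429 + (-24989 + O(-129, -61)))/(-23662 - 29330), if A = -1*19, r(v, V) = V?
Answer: 17593/52992 ≈ 0.33199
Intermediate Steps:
A = -19
O(E, k) = -33 (O(E, k) = -8 + (-19 - 1*6) = -8 + (-19 - 6) = -8 - 25 = -33)
(7429 + (-24989 + O(-129, -61)))/(-23662 - 29330) = (7429 + (-24989 - 33))/(-23662 - 29330) = (7429 - 25022)/(-52992) = -17593*(-1/52992) = 17593/52992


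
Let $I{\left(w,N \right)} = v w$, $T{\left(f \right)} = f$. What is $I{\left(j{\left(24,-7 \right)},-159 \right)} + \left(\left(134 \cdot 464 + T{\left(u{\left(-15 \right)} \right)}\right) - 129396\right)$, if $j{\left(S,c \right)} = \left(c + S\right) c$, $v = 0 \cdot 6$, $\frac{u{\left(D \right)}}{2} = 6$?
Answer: $-67208$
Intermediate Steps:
$u{\left(D \right)} = 12$ ($u{\left(D \right)} = 2 \cdot 6 = 12$)
$v = 0$
$j{\left(S,c \right)} = c \left(S + c\right)$ ($j{\left(S,c \right)} = \left(S + c\right) c = c \left(S + c\right)$)
$I{\left(w,N \right)} = 0$ ($I{\left(w,N \right)} = 0 w = 0$)
$I{\left(j{\left(24,-7 \right)},-159 \right)} + \left(\left(134 \cdot 464 + T{\left(u{\left(-15 \right)} \right)}\right) - 129396\right) = 0 + \left(\left(134 \cdot 464 + 12\right) - 129396\right) = 0 + \left(\left(62176 + 12\right) - 129396\right) = 0 + \left(62188 - 129396\right) = 0 - 67208 = -67208$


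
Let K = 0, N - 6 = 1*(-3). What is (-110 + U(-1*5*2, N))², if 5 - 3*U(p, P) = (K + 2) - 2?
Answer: 105625/9 ≈ 11736.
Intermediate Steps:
N = 3 (N = 6 + 1*(-3) = 6 - 3 = 3)
U(p, P) = 5/3 (U(p, P) = 5/3 - ((0 + 2) - 2)/3 = 5/3 - (2 - 2)/3 = 5/3 - ⅓*0 = 5/3 + 0 = 5/3)
(-110 + U(-1*5*2, N))² = (-110 + 5/3)² = (-325/3)² = 105625/9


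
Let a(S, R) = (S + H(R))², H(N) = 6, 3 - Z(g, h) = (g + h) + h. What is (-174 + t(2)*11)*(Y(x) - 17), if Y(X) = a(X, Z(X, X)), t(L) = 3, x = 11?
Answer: -38352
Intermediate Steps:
Z(g, h) = 3 - g - 2*h (Z(g, h) = 3 - ((g + h) + h) = 3 - (g + 2*h) = 3 + (-g - 2*h) = 3 - g - 2*h)
a(S, R) = (6 + S)² (a(S, R) = (S + 6)² = (6 + S)²)
Y(X) = (6 + X)²
(-174 + t(2)*11)*(Y(x) - 17) = (-174 + 3*11)*((6 + 11)² - 17) = (-174 + 33)*(17² - 17) = -141*(289 - 17) = -141*272 = -38352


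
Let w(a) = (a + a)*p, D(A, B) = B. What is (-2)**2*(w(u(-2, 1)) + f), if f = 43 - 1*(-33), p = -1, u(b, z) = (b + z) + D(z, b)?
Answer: 328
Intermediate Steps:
u(b, z) = z + 2*b (u(b, z) = (b + z) + b = z + 2*b)
w(a) = -2*a (w(a) = (a + a)*(-1) = (2*a)*(-1) = -2*a)
f = 76 (f = 43 + 33 = 76)
(-2)**2*(w(u(-2, 1)) + f) = (-2)**2*(-2*(1 + 2*(-2)) + 76) = 4*(-2*(1 - 4) + 76) = 4*(-2*(-3) + 76) = 4*(6 + 76) = 4*82 = 328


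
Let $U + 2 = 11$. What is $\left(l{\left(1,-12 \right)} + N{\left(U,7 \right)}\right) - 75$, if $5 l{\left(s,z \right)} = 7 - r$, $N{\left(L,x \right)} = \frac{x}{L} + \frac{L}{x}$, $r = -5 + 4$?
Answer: $- \frac{22471}{315} \approx -71.337$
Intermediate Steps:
$U = 9$ ($U = -2 + 11 = 9$)
$r = -1$
$N{\left(L,x \right)} = \frac{L}{x} + \frac{x}{L}$
$l{\left(s,z \right)} = \frac{8}{5}$ ($l{\left(s,z \right)} = \frac{7 - -1}{5} = \frac{7 + 1}{5} = \frac{1}{5} \cdot 8 = \frac{8}{5}$)
$\left(l{\left(1,-12 \right)} + N{\left(U,7 \right)}\right) - 75 = \left(\frac{8}{5} + \left(\frac{9}{7} + \frac{7}{9}\right)\right) - 75 = \left(\frac{8}{5} + \frac{130}{63}\right) - 75 = \frac{1154}{315} - 75 = - \frac{22471}{315}$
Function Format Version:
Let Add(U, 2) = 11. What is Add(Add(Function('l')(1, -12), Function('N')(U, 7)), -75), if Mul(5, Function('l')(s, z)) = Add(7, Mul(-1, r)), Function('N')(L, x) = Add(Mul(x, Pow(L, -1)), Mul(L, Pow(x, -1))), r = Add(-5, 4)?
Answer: Rational(-22471, 315) ≈ -71.337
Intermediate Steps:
U = 9 (U = Add(-2, 11) = 9)
r = -1
Function('N')(L, x) = Add(Mul(L, Pow(x, -1)), Mul(x, Pow(L, -1)))
Function('l')(s, z) = Rational(8, 5) (Function('l')(s, z) = Mul(Rational(1, 5), Add(7, Mul(-1, -1))) = Mul(Rational(1, 5), Add(7, 1)) = Mul(Rational(1, 5), 8) = Rational(8, 5))
Add(Add(Function('l')(1, -12), Function('N')(U, 7)), -75) = Add(Add(Rational(8, 5), Add(Mul(9, Pow(7, -1)), Mul(7, Pow(9, -1)))), -75) = Add(Add(Rational(8, 5), Add(Mul(9, Rational(1, 7)), Mul(7, Rational(1, 9)))), -75) = Add(Add(Rational(8, 5), Add(Rational(9, 7), Rational(7, 9))), -75) = Add(Add(Rational(8, 5), Rational(130, 63)), -75) = Add(Rational(1154, 315), -75) = Rational(-22471, 315)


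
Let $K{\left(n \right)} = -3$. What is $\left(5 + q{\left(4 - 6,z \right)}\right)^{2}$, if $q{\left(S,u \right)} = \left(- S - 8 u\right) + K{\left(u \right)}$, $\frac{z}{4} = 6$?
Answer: $35344$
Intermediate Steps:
$z = 24$ ($z = 4 \cdot 6 = 24$)
$q{\left(S,u \right)} = -3 - S - 8 u$ ($q{\left(S,u \right)} = \left(- S - 8 u\right) - 3 = -3 - S - 8 u$)
$\left(5 + q{\left(4 - 6,z \right)}\right)^{2} = \left(5 - 193\right)^{2} = \left(-188\right)^{2} = 35344$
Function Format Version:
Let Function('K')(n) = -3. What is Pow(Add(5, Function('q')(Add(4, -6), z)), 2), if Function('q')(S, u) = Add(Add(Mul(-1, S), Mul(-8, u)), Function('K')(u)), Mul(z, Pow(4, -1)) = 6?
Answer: 35344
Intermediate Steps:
z = 24 (z = Mul(4, 6) = 24)
Function('q')(S, u) = Add(-3, Mul(-1, S), Mul(-8, u)) (Function('q')(S, u) = Add(Add(Mul(-1, S), Mul(-8, u)), -3) = Add(-3, Mul(-1, S), Mul(-8, u)))
Pow(Add(5, Function('q')(Add(4, -6), z)), 2) = Pow(Add(5, Add(-3, Mul(-1, Add(4, -6)), Mul(-8, 24))), 2) = Pow(Add(5, Add(-3, Mul(-1, -2), -192)), 2) = Pow(Add(5, Add(-3, 2, -192)), 2) = Pow(Add(5, -193), 2) = Pow(-188, 2) = 35344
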